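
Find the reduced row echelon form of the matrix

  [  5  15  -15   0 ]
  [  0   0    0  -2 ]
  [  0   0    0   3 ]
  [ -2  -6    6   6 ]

R1 ← 1/5·R1
  [  1   3  -3   0 ]
  [  0   0   0  -2 ]
  [  0   0   0   3 ]
  [ -2  -6   6   6 ]
R4 ← R4 + 2·R1
  [ 1  3  -3   0 ]
  [ 0  0   0  -2 ]
  [ 0  0   0   3 ]
  [ 0  0   0   6 ]
R2 ← -1/2·R2
  [ 1  3  -3  0 ]
  [ 0  0   0  1 ]
  [ 0  0   0  3 ]
  [ 0  0   0  6 ]
R3 ← R3 − 3·R2
  [ 1  3  -3  0 ]
  [ 0  0   0  1 ]
  [ 0  0   0  0 ]
  [ 0  0   0  6 ]
R4 ← R4 − 6·R2
  [ 1  3  -3  0 ]
  [ 0  0   0  1 ]
  [ 0  0   0  0 ]
  [ 0  0   0  0 ]

[[1, 3, -3, 0], [0, 0, 0, 1], [0, 0, 0, 0], [0, 0, 0, 0]]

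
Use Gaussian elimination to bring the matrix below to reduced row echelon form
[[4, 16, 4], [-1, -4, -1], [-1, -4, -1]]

Multiply r1 by 1/4.
  [  1   4   1 ]
  [ -1  -4  -1 ]
  [ -1  -4  -1 ]
Add r1 to r2.
  [  1   4   1 ]
  [  0   0   0 ]
  [ -1  -4  -1 ]
Add r1 to r3.
  [ 1  4  1 ]
  [ 0  0  0 ]
  [ 0  0  0 ]

[[1, 4, 1], [0, 0, 0], [0, 0, 0]]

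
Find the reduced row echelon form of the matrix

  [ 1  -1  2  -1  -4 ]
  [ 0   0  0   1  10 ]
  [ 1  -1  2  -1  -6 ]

R3 -> R3 − R1
  [ 1  -1  2  -1  -4 ]
  [ 0   0  0   1  10 ]
  [ 0   0  0   0  -2 ]
R3 -> -1/2·R3
  [ 1  -1  2  -1  -4 ]
  [ 0   0  0   1  10 ]
  [ 0   0  0   0   1 ]
R2 -> R2 − 10·R3
  [ 1  -1  2  -1  -4 ]
  [ 0   0  0   1   0 ]
  [ 0   0  0   0   1 ]
R1 -> R1 + 4·R3
  [ 1  -1  2  -1  0 ]
  [ 0   0  0   1  0 ]
  [ 0   0  0   0  1 ]
R1 -> R1 + R2
  [ 1  -1  2  0  0 ]
  [ 0   0  0  1  0 ]
  [ 0   0  0  0  1 ]

[[1, -1, 2, 0, 0], [0, 0, 0, 1, 0], [0, 0, 0, 0, 1]]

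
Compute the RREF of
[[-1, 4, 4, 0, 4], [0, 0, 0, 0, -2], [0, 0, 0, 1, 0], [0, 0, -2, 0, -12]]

Multiply R1 by -1.
  [ 1  -4  -4  0   -4 ]
  [ 0   0   0  0   -2 ]
  [ 0   0   0  1    0 ]
  [ 0   0  -2  0  -12 ]
Swap R2 and R4.
  [ 1  -4  -4  0   -4 ]
  [ 0   0  -2  0  -12 ]
  [ 0   0   0  1    0 ]
  [ 0   0   0  0   -2 ]
Multiply R2 by -1/2.
  [ 1  -4  -4  0  -4 ]
  [ 0   0   1  0   6 ]
  [ 0   0   0  1   0 ]
  [ 0   0   0  0  -2 ]
Multiply R4 by -1/2.
  [ 1  -4  -4  0  -4 ]
  [ 0   0   1  0   6 ]
  [ 0   0   0  1   0 ]
  [ 0   0   0  0   1 ]
Subtract 6 times R4 from R2.
  [ 1  -4  -4  0  -4 ]
  [ 0   0   1  0   0 ]
  [ 0   0   0  1   0 ]
  [ 0   0   0  0   1 ]
Add 4 times R4 to R1.
  [ 1  -4  -4  0  0 ]
  [ 0   0   1  0  0 ]
  [ 0   0   0  1  0 ]
  [ 0   0   0  0  1 ]
Add 4 times R2 to R1.
  [ 1  -4  0  0  0 ]
  [ 0   0  1  0  0 ]
  [ 0   0  0  1  0 ]
  [ 0   0  0  0  1 ]

[[1, -4, 0, 0, 0], [0, 0, 1, 0, 0], [0, 0, 0, 1, 0], [0, 0, 0, 0, 1]]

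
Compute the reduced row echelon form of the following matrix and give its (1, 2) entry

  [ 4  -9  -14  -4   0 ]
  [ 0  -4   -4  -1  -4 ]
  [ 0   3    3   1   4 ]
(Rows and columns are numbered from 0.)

1

r1 := 1/4·r1
r2 := -1/4·r2
r3 := r3 − 3·r2
r3 := 4·r3
r2 := r2 − 1/4·r3
r1 := r1 + r3
r1 := r1 + 9/4·r2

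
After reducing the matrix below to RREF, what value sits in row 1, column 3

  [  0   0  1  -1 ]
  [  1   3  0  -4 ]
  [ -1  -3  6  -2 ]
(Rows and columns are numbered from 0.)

-1

Swap ρ1 and ρ2.
  [  1   3  0  -4 ]
  [  0   0  1  -1 ]
  [ -1  -3  6  -2 ]
Add ρ1 to ρ3.
  [ 1  3  0  -4 ]
  [ 0  0  1  -1 ]
  [ 0  0  6  -6 ]
Subtract 6 times ρ2 from ρ3.
  [ 1  3  0  -4 ]
  [ 0  0  1  -1 ]
  [ 0  0  0   0 ]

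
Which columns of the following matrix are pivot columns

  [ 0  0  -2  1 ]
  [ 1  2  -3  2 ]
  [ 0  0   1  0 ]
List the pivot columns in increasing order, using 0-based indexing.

R1 ↔ R2
R2 → -1/2·R2
R3 → R3 − R2
R3 → 2·R3
R2 → R2 + 1/2·R3
R1 → R1 − 2·R3
R1 → R1 + 3·R2
Pivot columns are the columns containing a leading 1.

0, 2, 3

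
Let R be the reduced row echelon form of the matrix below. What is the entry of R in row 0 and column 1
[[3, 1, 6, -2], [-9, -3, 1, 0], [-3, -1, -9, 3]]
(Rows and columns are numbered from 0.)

1/3

R1 → 1/3·R1
  [  1  1/3   2  -2/3 ]
  [ -9   -3   1     0 ]
  [ -3   -1  -9     3 ]
R2 → R2 + 9·R1
  [  1  1/3   2  -2/3 ]
  [  0    0  19    -6 ]
  [ -3   -1  -9     3 ]
R3 → R3 + 3·R1
  [ 1  1/3   2  -2/3 ]
  [ 0    0  19    -6 ]
  [ 0    0  -3     1 ]
R2 → 1/19·R2
  [ 1  1/3   2   -2/3 ]
  [ 0    0   1  -6/19 ]
  [ 0    0  -3      1 ]
R3 → R3 + 3·R2
  [ 1  1/3  2   -2/3 ]
  [ 0    0  1  -6/19 ]
  [ 0    0  0   1/19 ]
R3 → 19·R3
  [ 1  1/3  2   -2/3 ]
  [ 0    0  1  -6/19 ]
  [ 0    0  0      1 ]
R2 → R2 + 6/19·R3
  [ 1  1/3  2  -2/3 ]
  [ 0    0  1     0 ]
  [ 0    0  0     1 ]
R1 → R1 + 2/3·R3
  [ 1  1/3  2  0 ]
  [ 0    0  1  0 ]
  [ 0    0  0  1 ]
R1 → R1 − 2·R2
  [ 1  1/3  0  0 ]
  [ 0    0  1  0 ]
  [ 0    0  0  1 ]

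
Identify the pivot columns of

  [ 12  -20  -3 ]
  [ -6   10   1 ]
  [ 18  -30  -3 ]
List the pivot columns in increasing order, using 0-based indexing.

0, 2

R1 ← 1/12·R1
R2 ← R2 + 6·R1
R3 ← R3 − 18·R1
R2 ← -2·R2
R3 ← R3 − 3/2·R2
R1 ← R1 + 1/4·R2
Pivot columns are the columns containing a leading 1.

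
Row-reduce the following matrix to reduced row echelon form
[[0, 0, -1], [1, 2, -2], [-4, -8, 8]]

R1 ↔ R2
  [  1   2  -2 ]
  [  0   0  -1 ]
  [ -4  -8   8 ]
R3 := R3 + 4·R1
  [ 1  2  -2 ]
  [ 0  0  -1 ]
  [ 0  0   0 ]
R2 := -1·R2
  [ 1  2  -2 ]
  [ 0  0   1 ]
  [ 0  0   0 ]
R1 := R1 + 2·R2
  [ 1  2  0 ]
  [ 0  0  1 ]
  [ 0  0  0 ]

[[1, 2, 0], [0, 0, 1], [0, 0, 0]]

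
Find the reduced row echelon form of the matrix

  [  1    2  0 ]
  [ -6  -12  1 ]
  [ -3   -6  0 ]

r2 := r2 + 6·r1
  [  1   2  0 ]
  [  0   0  1 ]
  [ -3  -6  0 ]
r3 := r3 + 3·r1
  [ 1  2  0 ]
  [ 0  0  1 ]
  [ 0  0  0 ]

[[1, 2, 0], [0, 0, 1], [0, 0, 0]]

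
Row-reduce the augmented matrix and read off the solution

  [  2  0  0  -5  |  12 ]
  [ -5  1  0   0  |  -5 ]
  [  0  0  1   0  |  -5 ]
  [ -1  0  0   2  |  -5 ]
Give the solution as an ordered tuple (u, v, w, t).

(1, 0, -5, -2)

r1 -> 1/2·r1
  [  1  0  0  -5/2  |   6 ]
  [ -5  1  0     0  |  -5 ]
  [  0  0  1     0  |  -5 ]
  [ -1  0  0     2  |  -5 ]
r2 -> r2 + 5·r1
  [  1  0  0   -5/2  |   6 ]
  [  0  1  0  -25/2  |  25 ]
  [  0  0  1      0  |  -5 ]
  [ -1  0  0      2  |  -5 ]
r4 -> r4 + r1
  [ 1  0  0   -5/2  |   6 ]
  [ 0  1  0  -25/2  |  25 ]
  [ 0  0  1      0  |  -5 ]
  [ 0  0  0   -1/2  |   1 ]
r4 -> -2·r4
  [ 1  0  0   -5/2  |   6 ]
  [ 0  1  0  -25/2  |  25 ]
  [ 0  0  1      0  |  -5 ]
  [ 0  0  0      1  |  -2 ]
r2 -> r2 + 25/2·r4
  [ 1  0  0  -5/2  |   6 ]
  [ 0  1  0     0  |   0 ]
  [ 0  0  1     0  |  -5 ]
  [ 0  0  0     1  |  -2 ]
r1 -> r1 + 5/2·r4
  [ 1  0  0  0  |   1 ]
  [ 0  1  0  0  |   0 ]
  [ 0  0  1  0  |  -5 ]
  [ 0  0  0  1  |  -2 ]
Reading off the last column: u = 1, v = 0, w = -5, t = -2.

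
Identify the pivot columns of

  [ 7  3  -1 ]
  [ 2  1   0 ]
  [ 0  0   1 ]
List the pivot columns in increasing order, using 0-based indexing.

0, 1, 2

R1 := 1/7·R1
  [ 1  3/7  -1/7 ]
  [ 2    1     0 ]
  [ 0    0     1 ]
R2 := R2 − 2·R1
  [ 1  3/7  -1/7 ]
  [ 0  1/7   2/7 ]
  [ 0    0     1 ]
R2 := 7·R2
  [ 1  3/7  -1/7 ]
  [ 0    1     2 ]
  [ 0    0     1 ]
R2 := R2 − 2·R3
  [ 1  3/7  -1/7 ]
  [ 0    1     0 ]
  [ 0    0     1 ]
R1 := R1 + 1/7·R3
  [ 1  3/7  0 ]
  [ 0    1  0 ]
  [ 0    0  1 ]
R1 := R1 − 3/7·R2
  [ 1  0  0 ]
  [ 0  1  0 ]
  [ 0  0  1 ]
Pivot columns are the columns containing a leading 1.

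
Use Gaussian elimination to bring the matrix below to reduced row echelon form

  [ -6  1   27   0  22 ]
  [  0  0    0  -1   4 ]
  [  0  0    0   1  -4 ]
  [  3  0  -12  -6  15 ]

[[1, 0, -4, 0, -3], [0, 1, 3, 0, 4], [0, 0, 0, 1, -4], [0, 0, 0, 0, 0]]

r1 → -1/6·r1
r4 → r4 − 3·r1
r2 ↔ r4
r2 → 2·r2
r4 → r4 + r3
r2 → r2 + 12·r3
r1 → r1 + 1/6·r2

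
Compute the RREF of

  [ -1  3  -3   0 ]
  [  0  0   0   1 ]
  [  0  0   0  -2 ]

r1 := -1·r1
  [ 1  -3  3   0 ]
  [ 0   0  0   1 ]
  [ 0   0  0  -2 ]
r3 := r3 + 2·r2
  [ 1  -3  3  0 ]
  [ 0   0  0  1 ]
  [ 0   0  0  0 ]

[[1, -3, 3, 0], [0, 0, 0, 1], [0, 0, 0, 0]]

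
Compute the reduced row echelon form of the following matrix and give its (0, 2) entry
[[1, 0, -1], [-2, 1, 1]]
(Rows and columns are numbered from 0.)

-1

r2 -> r2 + 2·r1
  [ 1  0  -1 ]
  [ 0  1  -1 ]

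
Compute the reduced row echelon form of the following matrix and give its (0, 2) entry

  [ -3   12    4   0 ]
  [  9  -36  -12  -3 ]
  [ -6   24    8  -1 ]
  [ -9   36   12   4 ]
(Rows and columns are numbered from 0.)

Multiply r1 by -1/3.
  [  1   -4  -4/3   0 ]
  [  9  -36   -12  -3 ]
  [ -6   24     8  -1 ]
  [ -9   36    12   4 ]
Subtract 9 times r1 from r2.
  [  1  -4  -4/3   0 ]
  [  0   0     0  -3 ]
  [ -6  24     8  -1 ]
  [ -9  36    12   4 ]
Add 6 times r1 to r3.
  [  1  -4  -4/3   0 ]
  [  0   0     0  -3 ]
  [  0   0     0  -1 ]
  [ -9  36    12   4 ]
Add 9 times r1 to r4.
  [ 1  -4  -4/3   0 ]
  [ 0   0     0  -3 ]
  [ 0   0     0  -1 ]
  [ 0   0     0   4 ]
Multiply r2 by -1/3.
  [ 1  -4  -4/3   0 ]
  [ 0   0     0   1 ]
  [ 0   0     0  -1 ]
  [ 0   0     0   4 ]
Add r2 to r3.
  [ 1  -4  -4/3  0 ]
  [ 0   0     0  1 ]
  [ 0   0     0  0 ]
  [ 0   0     0  4 ]
Subtract 4 times r2 from r4.
  [ 1  -4  -4/3  0 ]
  [ 0   0     0  1 ]
  [ 0   0     0  0 ]
  [ 0   0     0  0 ]

-4/3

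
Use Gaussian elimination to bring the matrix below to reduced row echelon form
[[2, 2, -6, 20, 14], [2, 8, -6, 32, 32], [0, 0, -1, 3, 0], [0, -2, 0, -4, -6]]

R1 -> 1/2·R1
  [ 1   1  -3  10   7 ]
  [ 2   8  -6  32  32 ]
  [ 0   0  -1   3   0 ]
  [ 0  -2   0  -4  -6 ]
R2 -> R2 − 2·R1
  [ 1   1  -3  10   7 ]
  [ 0   6   0  12  18 ]
  [ 0   0  -1   3   0 ]
  [ 0  -2   0  -4  -6 ]
R2 -> 1/6·R2
  [ 1   1  -3  10   7 ]
  [ 0   1   0   2   3 ]
  [ 0   0  -1   3   0 ]
  [ 0  -2   0  -4  -6 ]
R4 -> R4 + 2·R2
  [ 1  1  -3  10  7 ]
  [ 0  1   0   2  3 ]
  [ 0  0  -1   3  0 ]
  [ 0  0   0   0  0 ]
R3 -> -1·R3
  [ 1  1  -3  10  7 ]
  [ 0  1   0   2  3 ]
  [ 0  0   1  -3  0 ]
  [ 0  0   0   0  0 ]
R1 -> R1 + 3·R3
  [ 1  1  0   1  7 ]
  [ 0  1  0   2  3 ]
  [ 0  0  1  -3  0 ]
  [ 0  0  0   0  0 ]
R1 -> R1 − R2
  [ 1  0  0  -1  4 ]
  [ 0  1  0   2  3 ]
  [ 0  0  1  -3  0 ]
  [ 0  0  0   0  0 ]

[[1, 0, 0, -1, 4], [0, 1, 0, 2, 3], [0, 0, 1, -3, 0], [0, 0, 0, 0, 0]]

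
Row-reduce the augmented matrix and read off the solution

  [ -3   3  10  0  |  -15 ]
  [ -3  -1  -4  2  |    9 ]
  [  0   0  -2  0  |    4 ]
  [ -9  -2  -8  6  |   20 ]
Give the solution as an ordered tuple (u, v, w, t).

R1 -> -1/3·R1
  [  1  -1  -10/3  0  |   5 ]
  [ -3  -1     -4  2  |   9 ]
  [  0   0     -2  0  |   4 ]
  [ -9  -2     -8  6  |  20 ]
R2 -> R2 + 3·R1
  [  1  -1  -10/3  0  |   5 ]
  [  0  -4    -14  2  |  24 ]
  [  0   0     -2  0  |   4 ]
  [ -9  -2     -8  6  |  20 ]
R4 -> R4 + 9·R1
  [ 1   -1  -10/3  0  |   5 ]
  [ 0   -4    -14  2  |  24 ]
  [ 0    0     -2  0  |   4 ]
  [ 0  -11    -38  6  |  65 ]
R2 -> -1/4·R2
  [ 1   -1  -10/3     0  |   5 ]
  [ 0    1    7/2  -1/2  |  -6 ]
  [ 0    0     -2     0  |   4 ]
  [ 0  -11    -38     6  |  65 ]
R4 -> R4 + 11·R2
  [ 1  -1  -10/3     0  |   5 ]
  [ 0   1    7/2  -1/2  |  -6 ]
  [ 0   0     -2     0  |   4 ]
  [ 0   0    1/2   1/2  |  -1 ]
R3 -> -1/2·R3
  [ 1  -1  -10/3     0  |   5 ]
  [ 0   1    7/2  -1/2  |  -6 ]
  [ 0   0      1     0  |  -2 ]
  [ 0   0    1/2   1/2  |  -1 ]
R4 -> R4 − 1/2·R3
  [ 1  -1  -10/3     0  |   5 ]
  [ 0   1    7/2  -1/2  |  -6 ]
  [ 0   0      1     0  |  -2 ]
  [ 0   0      0   1/2  |   0 ]
R4 -> 2·R4
  [ 1  -1  -10/3     0  |   5 ]
  [ 0   1    7/2  -1/2  |  -6 ]
  [ 0   0      1     0  |  -2 ]
  [ 0   0      0     1  |   0 ]
R2 -> R2 + 1/2·R4
  [ 1  -1  -10/3  0  |   5 ]
  [ 0   1    7/2  0  |  -6 ]
  [ 0   0      1  0  |  -2 ]
  [ 0   0      0  1  |   0 ]
R2 -> R2 − 7/2·R3
  [ 1  -1  -10/3  0  |   5 ]
  [ 0   1      0  0  |   1 ]
  [ 0   0      1  0  |  -2 ]
  [ 0   0      0  1  |   0 ]
R1 -> R1 + 10/3·R3
  [ 1  -1  0  0  |  -5/3 ]
  [ 0   1  0  0  |     1 ]
  [ 0   0  1  0  |    -2 ]
  [ 0   0  0  1  |     0 ]
R1 -> R1 + R2
  [ 1  0  0  0  |  -2/3 ]
  [ 0  1  0  0  |     1 ]
  [ 0  0  1  0  |    -2 ]
  [ 0  0  0  1  |     0 ]
Reading off the last column: u = -2/3, v = 1, w = -2, t = 0.

(-2/3, 1, -2, 0)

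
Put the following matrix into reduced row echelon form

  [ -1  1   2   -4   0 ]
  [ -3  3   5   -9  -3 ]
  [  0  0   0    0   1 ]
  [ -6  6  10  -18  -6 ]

[[1, -1, 0, -2, 0], [0, 0, 1, -3, 0], [0, 0, 0, 0, 1], [0, 0, 0, 0, 0]]

r1 → -1·r1
  [  1  -1  -2    4   0 ]
  [ -3   3   5   -9  -3 ]
  [  0   0   0    0   1 ]
  [ -6   6  10  -18  -6 ]
r2 → r2 + 3·r1
  [  1  -1  -2    4   0 ]
  [  0   0  -1    3  -3 ]
  [  0   0   0    0   1 ]
  [ -6   6  10  -18  -6 ]
r4 → r4 + 6·r1
  [ 1  -1  -2  4   0 ]
  [ 0   0  -1  3  -3 ]
  [ 0   0   0  0   1 ]
  [ 0   0  -2  6  -6 ]
r2 → -1·r2
  [ 1  -1  -2   4   0 ]
  [ 0   0   1  -3   3 ]
  [ 0   0   0   0   1 ]
  [ 0   0  -2   6  -6 ]
r4 → r4 + 2·r2
  [ 1  -1  -2   4  0 ]
  [ 0   0   1  -3  3 ]
  [ 0   0   0   0  1 ]
  [ 0   0   0   0  0 ]
r2 → r2 − 3·r3
  [ 1  -1  -2   4  0 ]
  [ 0   0   1  -3  0 ]
  [ 0   0   0   0  1 ]
  [ 0   0   0   0  0 ]
r1 → r1 + 2·r2
  [ 1  -1  0  -2  0 ]
  [ 0   0  1  -3  0 ]
  [ 0   0  0   0  1 ]
  [ 0   0  0   0  0 ]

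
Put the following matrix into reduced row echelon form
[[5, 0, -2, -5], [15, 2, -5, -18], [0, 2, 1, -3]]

R1 → 1/5·R1
  [  1  0  -2/5   -1 ]
  [ 15  2    -5  -18 ]
  [  0  2     1   -3 ]
R2 → R2 − 15·R1
  [ 1  0  -2/5  -1 ]
  [ 0  2     1  -3 ]
  [ 0  2     1  -3 ]
R2 → 1/2·R2
  [ 1  0  -2/5    -1 ]
  [ 0  1   1/2  -3/2 ]
  [ 0  2     1    -3 ]
R3 → R3 − 2·R2
  [ 1  0  -2/5    -1 ]
  [ 0  1   1/2  -3/2 ]
  [ 0  0     0     0 ]

[[1, 0, -2/5, -1], [0, 1, 1/2, -3/2], [0, 0, 0, 0]]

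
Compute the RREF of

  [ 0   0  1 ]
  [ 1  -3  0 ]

[[1, -3, 0], [0, 0, 1]]

R1 <=> R2
  [ 1  -3  0 ]
  [ 0   0  1 ]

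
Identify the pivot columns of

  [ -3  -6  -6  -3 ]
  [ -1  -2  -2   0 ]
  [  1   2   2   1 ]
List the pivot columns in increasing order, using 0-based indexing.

Multiply R1 by -1/3.
  [  1   2   2  1 ]
  [ -1  -2  -2  0 ]
  [  1   2   2  1 ]
Add R1 to R2.
  [ 1  2  2  1 ]
  [ 0  0  0  1 ]
  [ 1  2  2  1 ]
Subtract R1 from R3.
  [ 1  2  2  1 ]
  [ 0  0  0  1 ]
  [ 0  0  0  0 ]
Subtract R2 from R1.
  [ 1  2  2  0 ]
  [ 0  0  0  1 ]
  [ 0  0  0  0 ]
Pivot columns are the columns containing a leading 1.

0, 3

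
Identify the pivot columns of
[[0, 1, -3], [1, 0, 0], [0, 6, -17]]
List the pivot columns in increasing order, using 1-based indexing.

1, 2, 3

R1 <=> R2
  [ 1  0    0 ]
  [ 0  1   -3 ]
  [ 0  6  -17 ]
R3 ← R3 − 6·R2
  [ 1  0   0 ]
  [ 0  1  -3 ]
  [ 0  0   1 ]
R2 ← R2 + 3·R3
  [ 1  0  0 ]
  [ 0  1  0 ]
  [ 0  0  1 ]
Pivot columns are the columns containing a leading 1.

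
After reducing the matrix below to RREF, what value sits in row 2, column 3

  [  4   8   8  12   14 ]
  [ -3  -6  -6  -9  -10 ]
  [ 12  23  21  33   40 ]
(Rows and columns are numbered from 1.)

r1 -> 1/4·r1
  [  1   2   2   3  7/2 ]
  [ -3  -6  -6  -9  -10 ]
  [ 12  23  21  33   40 ]
r2 -> r2 + 3·r1
  [  1   2   2   3  7/2 ]
  [  0   0   0   0  1/2 ]
  [ 12  23  21  33   40 ]
r3 -> r3 − 12·r1
  [ 1   2   2   3  7/2 ]
  [ 0   0   0   0  1/2 ]
  [ 0  -1  -3  -3   -2 ]
r2 <=> r3
  [ 1   2   2   3  7/2 ]
  [ 0  -1  -3  -3   -2 ]
  [ 0   0   0   0  1/2 ]
r2 -> -1·r2
  [ 1  2  2  3  7/2 ]
  [ 0  1  3  3    2 ]
  [ 0  0  0  0  1/2 ]
r3 -> 2·r3
  [ 1  2  2  3  7/2 ]
  [ 0  1  3  3    2 ]
  [ 0  0  0  0    1 ]
r2 -> r2 − 2·r3
  [ 1  2  2  3  7/2 ]
  [ 0  1  3  3    0 ]
  [ 0  0  0  0    1 ]
r1 -> r1 − 7/2·r3
  [ 1  2  2  3  0 ]
  [ 0  1  3  3  0 ]
  [ 0  0  0  0  1 ]
r1 -> r1 − 2·r2
  [ 1  0  -4  -3  0 ]
  [ 0  1   3   3  0 ]
  [ 0  0   0   0  1 ]

3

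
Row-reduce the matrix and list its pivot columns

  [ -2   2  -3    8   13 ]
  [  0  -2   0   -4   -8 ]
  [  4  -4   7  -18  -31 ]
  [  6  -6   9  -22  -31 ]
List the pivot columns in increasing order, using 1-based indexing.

r1 ← -1/2·r1
  [ 1  -1  3/2   -4  -13/2 ]
  [ 0  -2    0   -4     -8 ]
  [ 4  -4    7  -18    -31 ]
  [ 6  -6    9  -22    -31 ]
r3 ← r3 − 4·r1
  [ 1  -1  3/2   -4  -13/2 ]
  [ 0  -2    0   -4     -8 ]
  [ 0   0    1   -2     -5 ]
  [ 6  -6    9  -22    -31 ]
r4 ← r4 − 6·r1
  [ 1  -1  3/2  -4  -13/2 ]
  [ 0  -2    0  -4     -8 ]
  [ 0   0    1  -2     -5 ]
  [ 0   0    0   2      8 ]
r2 ← -1/2·r2
  [ 1  -1  3/2  -4  -13/2 ]
  [ 0   1    0   2      4 ]
  [ 0   0    1  -2     -5 ]
  [ 0   0    0   2      8 ]
r4 ← 1/2·r4
  [ 1  -1  3/2  -4  -13/2 ]
  [ 0   1    0   2      4 ]
  [ 0   0    1  -2     -5 ]
  [ 0   0    0   1      4 ]
r3 ← r3 + 2·r4
  [ 1  -1  3/2  -4  -13/2 ]
  [ 0   1    0   2      4 ]
  [ 0   0    1   0      3 ]
  [ 0   0    0   1      4 ]
r2 ← r2 − 2·r4
  [ 1  -1  3/2  -4  -13/2 ]
  [ 0   1    0   0     -4 ]
  [ 0   0    1   0      3 ]
  [ 0   0    0   1      4 ]
r1 ← r1 + 4·r4
  [ 1  -1  3/2  0  19/2 ]
  [ 0   1    0  0    -4 ]
  [ 0   0    1  0     3 ]
  [ 0   0    0  1     4 ]
r1 ← r1 − 3/2·r3
  [ 1  -1  0  0   5 ]
  [ 0   1  0  0  -4 ]
  [ 0   0  1  0   3 ]
  [ 0   0  0  1   4 ]
r1 ← r1 + r2
  [ 1  0  0  0   1 ]
  [ 0  1  0  0  -4 ]
  [ 0  0  1  0   3 ]
  [ 0  0  0  1   4 ]
Pivot columns are the columns containing a leading 1.

1, 2, 3, 4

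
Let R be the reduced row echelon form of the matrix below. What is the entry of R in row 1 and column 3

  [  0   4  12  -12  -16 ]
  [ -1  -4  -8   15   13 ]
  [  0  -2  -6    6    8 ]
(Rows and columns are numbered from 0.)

-3

ρ1 <-> ρ2
  [ -1  -4  -8   15   13 ]
  [  0   4  12  -12  -16 ]
  [  0  -2  -6    6    8 ]
ρ1 → -1·ρ1
  [ 1   4   8  -15  -13 ]
  [ 0   4  12  -12  -16 ]
  [ 0  -2  -6    6    8 ]
ρ2 → 1/4·ρ2
  [ 1   4   8  -15  -13 ]
  [ 0   1   3   -3   -4 ]
  [ 0  -2  -6    6    8 ]
ρ3 → ρ3 + 2·ρ2
  [ 1  4  8  -15  -13 ]
  [ 0  1  3   -3   -4 ]
  [ 0  0  0    0    0 ]
ρ1 → ρ1 − 4·ρ2
  [ 1  0  -4  -3   3 ]
  [ 0  1   3  -3  -4 ]
  [ 0  0   0   0   0 ]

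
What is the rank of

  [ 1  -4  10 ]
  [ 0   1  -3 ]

rank = 2

R1 ← R1 + 4·R2
  [ 1  0  -2 ]
  [ 0  1  -3 ]
The reduced form has 2 nonzero rows.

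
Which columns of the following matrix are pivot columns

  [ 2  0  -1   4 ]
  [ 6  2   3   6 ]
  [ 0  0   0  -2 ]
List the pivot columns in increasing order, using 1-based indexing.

Multiply R1 by 1/2.
  [ 1  0  -1/2   2 ]
  [ 6  2     3   6 ]
  [ 0  0     0  -2 ]
Subtract 6 times R1 from R2.
  [ 1  0  -1/2   2 ]
  [ 0  2     6  -6 ]
  [ 0  0     0  -2 ]
Multiply R2 by 1/2.
  [ 1  0  -1/2   2 ]
  [ 0  1     3  -3 ]
  [ 0  0     0  -2 ]
Multiply R3 by -1/2.
  [ 1  0  -1/2   2 ]
  [ 0  1     3  -3 ]
  [ 0  0     0   1 ]
Add 3 times R3 to R2.
  [ 1  0  -1/2  2 ]
  [ 0  1     3  0 ]
  [ 0  0     0  1 ]
Subtract 2 times R3 from R1.
  [ 1  0  -1/2  0 ]
  [ 0  1     3  0 ]
  [ 0  0     0  1 ]
Pivot columns are the columns containing a leading 1.

1, 2, 4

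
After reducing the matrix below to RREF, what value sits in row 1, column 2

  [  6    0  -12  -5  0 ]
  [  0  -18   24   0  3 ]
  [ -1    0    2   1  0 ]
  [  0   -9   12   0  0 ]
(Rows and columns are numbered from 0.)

ρ1 -> 1/6·ρ1
ρ3 -> ρ3 + ρ1
ρ2 -> -1/18·ρ2
ρ4 -> ρ4 + 9·ρ2
ρ3 -> 6·ρ3
ρ4 -> -2/3·ρ4
ρ2 -> ρ2 + 1/6·ρ4
ρ1 -> ρ1 + 5/6·ρ3

-4/3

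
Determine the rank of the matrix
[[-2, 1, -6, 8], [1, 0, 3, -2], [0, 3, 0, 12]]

rank = 2

Multiply r1 by -1/2.
  [ 1  -1/2  3  -4 ]
  [ 1     0  3  -2 ]
  [ 0     3  0  12 ]
Subtract r1 from r2.
  [ 1  -1/2  3  -4 ]
  [ 0   1/2  0   2 ]
  [ 0     3  0  12 ]
Multiply r2 by 2.
  [ 1  -1/2  3  -4 ]
  [ 0     1  0   4 ]
  [ 0     3  0  12 ]
Subtract 3 times r2 from r3.
  [ 1  -1/2  3  -4 ]
  [ 0     1  0   4 ]
  [ 0     0  0   0 ]
Add 1/2 times r2 to r1.
  [ 1  0  3  -2 ]
  [ 0  1  0   4 ]
  [ 0  0  0   0 ]
The reduced form has 2 nonzero rows.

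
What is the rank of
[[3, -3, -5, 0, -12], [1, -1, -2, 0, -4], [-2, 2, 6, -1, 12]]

Multiply R1 by 1/3.
  [  1  -1  -5/3   0  -4 ]
  [  1  -1    -2   0  -4 ]
  [ -2   2     6  -1  12 ]
Subtract R1 from R2.
  [  1  -1  -5/3   0  -4 ]
  [  0   0  -1/3   0   0 ]
  [ -2   2     6  -1  12 ]
Add 2 times R1 to R3.
  [ 1  -1  -5/3   0  -4 ]
  [ 0   0  -1/3   0   0 ]
  [ 0   0   8/3  -1   4 ]
Multiply R2 by -3.
  [ 1  -1  -5/3   0  -4 ]
  [ 0   0     1   0   0 ]
  [ 0   0   8/3  -1   4 ]
Subtract 8/3 times R2 from R3.
  [ 1  -1  -5/3   0  -4 ]
  [ 0   0     1   0   0 ]
  [ 0   0     0  -1   4 ]
Multiply R3 by -1.
  [ 1  -1  -5/3  0  -4 ]
  [ 0   0     1  0   0 ]
  [ 0   0     0  1  -4 ]
Add 5/3 times R2 to R1.
  [ 1  -1  0  0  -4 ]
  [ 0   0  1  0   0 ]
  [ 0   0  0  1  -4 ]
The reduced form has 3 nonzero rows.

rank = 3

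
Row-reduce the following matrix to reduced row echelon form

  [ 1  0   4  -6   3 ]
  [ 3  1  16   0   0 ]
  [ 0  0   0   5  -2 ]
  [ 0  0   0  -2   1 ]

R2 ← R2 − 3·R1
  [ 1  0  4  -6   3 ]
  [ 0  1  4  18  -9 ]
  [ 0  0  0   5  -2 ]
  [ 0  0  0  -2   1 ]
R3 ← 1/5·R3
  [ 1  0  4  -6     3 ]
  [ 0  1  4  18    -9 ]
  [ 0  0  0   1  -2/5 ]
  [ 0  0  0  -2     1 ]
R4 ← R4 + 2·R3
  [ 1  0  4  -6     3 ]
  [ 0  1  4  18    -9 ]
  [ 0  0  0   1  -2/5 ]
  [ 0  0  0   0   1/5 ]
R4 ← 5·R4
  [ 1  0  4  -6     3 ]
  [ 0  1  4  18    -9 ]
  [ 0  0  0   1  -2/5 ]
  [ 0  0  0   0     1 ]
R3 ← R3 + 2/5·R4
  [ 1  0  4  -6   3 ]
  [ 0  1  4  18  -9 ]
  [ 0  0  0   1   0 ]
  [ 0  0  0   0   1 ]
R2 ← R2 + 9·R4
  [ 1  0  4  -6  3 ]
  [ 0  1  4  18  0 ]
  [ 0  0  0   1  0 ]
  [ 0  0  0   0  1 ]
R1 ← R1 − 3·R4
  [ 1  0  4  -6  0 ]
  [ 0  1  4  18  0 ]
  [ 0  0  0   1  0 ]
  [ 0  0  0   0  1 ]
R2 ← R2 − 18·R3
  [ 1  0  4  -6  0 ]
  [ 0  1  4   0  0 ]
  [ 0  0  0   1  0 ]
  [ 0  0  0   0  1 ]
R1 ← R1 + 6·R3
  [ 1  0  4  0  0 ]
  [ 0  1  4  0  0 ]
  [ 0  0  0  1  0 ]
  [ 0  0  0  0  1 ]

[[1, 0, 4, 0, 0], [0, 1, 4, 0, 0], [0, 0, 0, 1, 0], [0, 0, 0, 0, 1]]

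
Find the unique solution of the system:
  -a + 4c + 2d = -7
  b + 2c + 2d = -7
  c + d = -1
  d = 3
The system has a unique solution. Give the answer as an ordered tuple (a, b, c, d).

(-3, -5, -4, 3)

Form the augmented matrix and row-reduce:
  [ -1  0  4  2  |  -7 ]
  [  0  1  2  2  |  -7 ]
  [  0  0  1  1  |  -1 ]
  [  0  0  0  1  |   3 ]
Multiply r1 by -1.
Subtract r4 from r3.
Subtract 2 times r4 from r2.
Add 2 times r4 to r1.
Subtract 2 times r3 from r2.
Add 4 times r3 to r1.
Reading off the last column: a = -3, b = -5, c = -4, d = 3.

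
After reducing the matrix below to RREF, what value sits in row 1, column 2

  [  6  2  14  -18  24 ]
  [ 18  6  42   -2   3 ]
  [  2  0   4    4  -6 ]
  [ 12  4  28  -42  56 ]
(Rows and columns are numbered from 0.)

Multiply R1 by 1/6.
  [  1  1/3  7/3   -3   4 ]
  [ 18    6   42   -2   3 ]
  [  2    0    4    4  -6 ]
  [ 12    4   28  -42  56 ]
Subtract 18 times R1 from R2.
  [  1  1/3  7/3   -3    4 ]
  [  0    0    0   52  -69 ]
  [  2    0    4    4   -6 ]
  [ 12    4   28  -42   56 ]
Subtract 2 times R1 from R3.
  [  1   1/3   7/3   -3    4 ]
  [  0     0     0   52  -69 ]
  [  0  -2/3  -2/3   10  -14 ]
  [ 12     4    28  -42   56 ]
Subtract 12 times R1 from R4.
  [ 1   1/3   7/3  -3    4 ]
  [ 0     0     0  52  -69 ]
  [ 0  -2/3  -2/3  10  -14 ]
  [ 0     0     0  -6    8 ]
Swap R2 and R3.
  [ 1   1/3   7/3  -3    4 ]
  [ 0  -2/3  -2/3  10  -14 ]
  [ 0     0     0  52  -69 ]
  [ 0     0     0  -6    8 ]
Multiply R2 by -3/2.
  [ 1  1/3  7/3   -3    4 ]
  [ 0    1    1  -15   21 ]
  [ 0    0    0   52  -69 ]
  [ 0    0    0   -6    8 ]
Multiply R3 by 1/52.
  [ 1  1/3  7/3   -3       4 ]
  [ 0    1    1  -15      21 ]
  [ 0    0    0    1  -69/52 ]
  [ 0    0    0   -6       8 ]
Add 6 times R3 to R4.
  [ 1  1/3  7/3   -3       4 ]
  [ 0    1    1  -15      21 ]
  [ 0    0    0    1  -69/52 ]
  [ 0    0    0    0    1/26 ]
Multiply R4 by 26.
  [ 1  1/3  7/3   -3       4 ]
  [ 0    1    1  -15      21 ]
  [ 0    0    0    1  -69/52 ]
  [ 0    0    0    0       1 ]
Add 69/52 times R4 to R3.
  [ 1  1/3  7/3   -3   4 ]
  [ 0    1    1  -15  21 ]
  [ 0    0    0    1   0 ]
  [ 0    0    0    0   1 ]
Subtract 21 times R4 from R2.
  [ 1  1/3  7/3   -3  4 ]
  [ 0    1    1  -15  0 ]
  [ 0    0    0    1  0 ]
  [ 0    0    0    0  1 ]
Subtract 4 times R4 from R1.
  [ 1  1/3  7/3   -3  0 ]
  [ 0    1    1  -15  0 ]
  [ 0    0    0    1  0 ]
  [ 0    0    0    0  1 ]
Add 15 times R3 to R2.
  [ 1  1/3  7/3  -3  0 ]
  [ 0    1    1   0  0 ]
  [ 0    0    0   1  0 ]
  [ 0    0    0   0  1 ]
Add 3 times R3 to R1.
  [ 1  1/3  7/3  0  0 ]
  [ 0    1    1  0  0 ]
  [ 0    0    0  1  0 ]
  [ 0    0    0  0  1 ]
Subtract 1/3 times R2 from R1.
  [ 1  0  2  0  0 ]
  [ 0  1  1  0  0 ]
  [ 0  0  0  1  0 ]
  [ 0  0  0  0  1 ]

1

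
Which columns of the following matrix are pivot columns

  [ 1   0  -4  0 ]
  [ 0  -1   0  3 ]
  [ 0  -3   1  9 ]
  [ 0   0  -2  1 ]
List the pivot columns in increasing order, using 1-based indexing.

1, 2, 3, 4

R2 -> -1·R2
  [ 1   0  -4   0 ]
  [ 0   1   0  -3 ]
  [ 0  -3   1   9 ]
  [ 0   0  -2   1 ]
R3 -> R3 + 3·R2
  [ 1  0  -4   0 ]
  [ 0  1   0  -3 ]
  [ 0  0   1   0 ]
  [ 0  0  -2   1 ]
R4 -> R4 + 2·R3
  [ 1  0  -4   0 ]
  [ 0  1   0  -3 ]
  [ 0  0   1   0 ]
  [ 0  0   0   1 ]
R2 -> R2 + 3·R4
  [ 1  0  -4  0 ]
  [ 0  1   0  0 ]
  [ 0  0   1  0 ]
  [ 0  0   0  1 ]
R1 -> R1 + 4·R3
  [ 1  0  0  0 ]
  [ 0  1  0  0 ]
  [ 0  0  1  0 ]
  [ 0  0  0  1 ]
Pivot columns are the columns containing a leading 1.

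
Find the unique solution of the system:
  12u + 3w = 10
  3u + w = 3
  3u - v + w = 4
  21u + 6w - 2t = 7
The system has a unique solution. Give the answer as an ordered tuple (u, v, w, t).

(1/3, -1, 2, 6)

Form the augmented matrix and row-reduce:
  [ 12   0  3   0  |  10 ]
  [  3   0  1   0  |   3 ]
  [  3  -1  1   0  |   4 ]
  [ 21   0  6  -2  |   7 ]
ρ1 -> 1/12·ρ1
  [  1   0  1/4   0  |  5/6 ]
  [  3   0    1   0  |    3 ]
  [  3  -1    1   0  |    4 ]
  [ 21   0    6  -2  |    7 ]
ρ2 -> ρ2 − 3·ρ1
  [  1   0  1/4   0  |  5/6 ]
  [  0   0  1/4   0  |  1/2 ]
  [  3  -1    1   0  |    4 ]
  [ 21   0    6  -2  |    7 ]
ρ3 -> ρ3 − 3·ρ1
  [  1   0  1/4   0  |  5/6 ]
  [  0   0  1/4   0  |  1/2 ]
  [  0  -1  1/4   0  |  3/2 ]
  [ 21   0    6  -2  |    7 ]
ρ4 -> ρ4 − 21·ρ1
  [ 1   0  1/4   0  |    5/6 ]
  [ 0   0  1/4   0  |    1/2 ]
  [ 0  -1  1/4   0  |    3/2 ]
  [ 0   0  3/4  -2  |  -21/2 ]
ρ2 <-> ρ3
  [ 1   0  1/4   0  |    5/6 ]
  [ 0  -1  1/4   0  |    3/2 ]
  [ 0   0  1/4   0  |    1/2 ]
  [ 0   0  3/4  -2  |  -21/2 ]
ρ2 -> -1·ρ2
  [ 1  0   1/4   0  |    5/6 ]
  [ 0  1  -1/4   0  |   -3/2 ]
  [ 0  0   1/4   0  |    1/2 ]
  [ 0  0   3/4  -2  |  -21/2 ]
ρ3 -> 4·ρ3
  [ 1  0   1/4   0  |    5/6 ]
  [ 0  1  -1/4   0  |   -3/2 ]
  [ 0  0     1   0  |      2 ]
  [ 0  0   3/4  -2  |  -21/2 ]
ρ4 -> ρ4 − 3/4·ρ3
  [ 1  0   1/4   0  |   5/6 ]
  [ 0  1  -1/4   0  |  -3/2 ]
  [ 0  0     1   0  |     2 ]
  [ 0  0     0  -2  |   -12 ]
ρ4 -> -1/2·ρ4
  [ 1  0   1/4  0  |   5/6 ]
  [ 0  1  -1/4  0  |  -3/2 ]
  [ 0  0     1  0  |     2 ]
  [ 0  0     0  1  |     6 ]
ρ2 -> ρ2 + 1/4·ρ3
  [ 1  0  1/4  0  |  5/6 ]
  [ 0  1    0  0  |   -1 ]
  [ 0  0    1  0  |    2 ]
  [ 0  0    0  1  |    6 ]
ρ1 -> ρ1 − 1/4·ρ3
  [ 1  0  0  0  |  1/3 ]
  [ 0  1  0  0  |   -1 ]
  [ 0  0  1  0  |    2 ]
  [ 0  0  0  1  |    6 ]
Reading off the last column: u = 1/3, v = -1, w = 2, t = 6.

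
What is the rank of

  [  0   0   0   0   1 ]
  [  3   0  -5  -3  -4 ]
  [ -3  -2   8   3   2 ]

ρ1 ↔ ρ2
ρ1 ← 1/3·ρ1
ρ3 ← ρ3 + 3·ρ1
ρ2 ↔ ρ3
ρ2 ← -1/2·ρ2
ρ2 ← ρ2 − ρ3
ρ1 ← ρ1 + 4/3·ρ3
The reduced form has 3 nonzero rows.

rank = 3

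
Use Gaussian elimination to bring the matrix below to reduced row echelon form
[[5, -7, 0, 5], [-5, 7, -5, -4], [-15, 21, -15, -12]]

[[1, -7/5, 0, 1], [0, 0, 1, -1/5], [0, 0, 0, 0]]

Multiply r1 by 1/5.
  [   1  -7/5    0    1 ]
  [  -5     7   -5   -4 ]
  [ -15    21  -15  -12 ]
Add 5 times r1 to r2.
  [   1  -7/5    0    1 ]
  [   0     0   -5    1 ]
  [ -15    21  -15  -12 ]
Add 15 times r1 to r3.
  [ 1  -7/5    0  1 ]
  [ 0     0   -5  1 ]
  [ 0     0  -15  3 ]
Multiply r2 by -1/5.
  [ 1  -7/5    0     1 ]
  [ 0     0    1  -1/5 ]
  [ 0     0  -15     3 ]
Add 15 times r2 to r3.
  [ 1  -7/5  0     1 ]
  [ 0     0  1  -1/5 ]
  [ 0     0  0     0 ]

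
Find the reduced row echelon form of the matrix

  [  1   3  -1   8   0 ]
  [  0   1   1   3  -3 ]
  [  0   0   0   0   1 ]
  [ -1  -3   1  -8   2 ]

[[1, 0, -4, -1, 0], [0, 1, 1, 3, 0], [0, 0, 0, 0, 1], [0, 0, 0, 0, 0]]

ρ4 := ρ4 + ρ1
  [ 1  3  -1  8   0 ]
  [ 0  1   1  3  -3 ]
  [ 0  0   0  0   1 ]
  [ 0  0   0  0   2 ]
ρ4 := ρ4 − 2·ρ3
  [ 1  3  -1  8   0 ]
  [ 0  1   1  3  -3 ]
  [ 0  0   0  0   1 ]
  [ 0  0   0  0   0 ]
ρ2 := ρ2 + 3·ρ3
  [ 1  3  -1  8  0 ]
  [ 0  1   1  3  0 ]
  [ 0  0   0  0  1 ]
  [ 0  0   0  0  0 ]
ρ1 := ρ1 − 3·ρ2
  [ 1  0  -4  -1  0 ]
  [ 0  1   1   3  0 ]
  [ 0  0   0   0  1 ]
  [ 0  0   0   0  0 ]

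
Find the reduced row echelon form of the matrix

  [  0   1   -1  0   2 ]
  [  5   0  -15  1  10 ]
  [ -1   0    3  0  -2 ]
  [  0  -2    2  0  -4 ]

[[1, 0, -3, 0, 2], [0, 1, -1, 0, 2], [0, 0, 0, 1, 0], [0, 0, 0, 0, 0]]

Swap R1 and R2.
Multiply R1 by 1/5.
Add R1 to R3.
Add 2 times R2 to R4.
Multiply R3 by 5.
Subtract 1/5 times R3 from R1.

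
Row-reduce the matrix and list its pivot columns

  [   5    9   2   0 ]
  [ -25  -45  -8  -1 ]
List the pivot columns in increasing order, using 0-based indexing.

0, 2

Multiply R1 by 1/5.
  [   1  9/5  2/5   0 ]
  [ -25  -45   -8  -1 ]
Add 25 times R1 to R2.
  [ 1  9/5  2/5   0 ]
  [ 0    0    2  -1 ]
Multiply R2 by 1/2.
  [ 1  9/5  2/5     0 ]
  [ 0    0    1  -1/2 ]
Subtract 2/5 times R2 from R1.
  [ 1  9/5  0   1/5 ]
  [ 0    0  1  -1/2 ]
Pivot columns are the columns containing a leading 1.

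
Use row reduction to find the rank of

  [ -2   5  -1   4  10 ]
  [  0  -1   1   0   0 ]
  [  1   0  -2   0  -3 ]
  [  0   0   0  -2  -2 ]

r1 ← -1/2·r1
  [ 1  -5/2  1/2  -2  -5 ]
  [ 0    -1    1   0   0 ]
  [ 1     0   -2   0  -3 ]
  [ 0     0    0  -2  -2 ]
r3 ← r3 − r1
  [ 1  -5/2   1/2  -2  -5 ]
  [ 0    -1     1   0   0 ]
  [ 0   5/2  -5/2   2   2 ]
  [ 0     0     0  -2  -2 ]
r2 ← -1·r2
  [ 1  -5/2   1/2  -2  -5 ]
  [ 0     1    -1   0   0 ]
  [ 0   5/2  -5/2   2   2 ]
  [ 0     0     0  -2  -2 ]
r3 ← r3 − 5/2·r2
  [ 1  -5/2  1/2  -2  -5 ]
  [ 0     1   -1   0   0 ]
  [ 0     0    0   2   2 ]
  [ 0     0    0  -2  -2 ]
r3 ← 1/2·r3
  [ 1  -5/2  1/2  -2  -5 ]
  [ 0     1   -1   0   0 ]
  [ 0     0    0   1   1 ]
  [ 0     0    0  -2  -2 ]
r4 ← r4 + 2·r3
  [ 1  -5/2  1/2  -2  -5 ]
  [ 0     1   -1   0   0 ]
  [ 0     0    0   1   1 ]
  [ 0     0    0   0   0 ]
r1 ← r1 + 2·r3
  [ 1  -5/2  1/2  0  -3 ]
  [ 0     1   -1  0   0 ]
  [ 0     0    0  1   1 ]
  [ 0     0    0  0   0 ]
r1 ← r1 + 5/2·r2
  [ 1  0  -2  0  -3 ]
  [ 0  1  -1  0   0 ]
  [ 0  0   0  1   1 ]
  [ 0  0   0  0   0 ]
The reduced form has 3 nonzero rows.

rank = 3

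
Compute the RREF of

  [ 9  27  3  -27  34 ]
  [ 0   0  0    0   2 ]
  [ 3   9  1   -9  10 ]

R1 := 1/9·R1
R3 := R3 − 3·R1
R2 := 1/2·R2
R3 := R3 + 4/3·R2
R1 := R1 − 34/9·R2

[[1, 3, 1/3, -3, 0], [0, 0, 0, 0, 1], [0, 0, 0, 0, 0]]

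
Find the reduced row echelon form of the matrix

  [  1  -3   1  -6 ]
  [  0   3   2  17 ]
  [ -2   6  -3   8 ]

[[1, 0, 0, -1], [0, 1, 0, 3], [0, 0, 1, 4]]

ρ3 -> ρ3 + 2·ρ1
  [ 1  -3   1  -6 ]
  [ 0   3   2  17 ]
  [ 0   0  -1  -4 ]
ρ2 -> 1/3·ρ2
  [ 1  -3    1    -6 ]
  [ 0   1  2/3  17/3 ]
  [ 0   0   -1    -4 ]
ρ3 -> -1·ρ3
  [ 1  -3    1    -6 ]
  [ 0   1  2/3  17/3 ]
  [ 0   0    1     4 ]
ρ2 -> ρ2 − 2/3·ρ3
  [ 1  -3  1  -6 ]
  [ 0   1  0   3 ]
  [ 0   0  1   4 ]
ρ1 -> ρ1 − ρ3
  [ 1  -3  0  -10 ]
  [ 0   1  0    3 ]
  [ 0   0  1    4 ]
ρ1 -> ρ1 + 3·ρ2
  [ 1  0  0  -1 ]
  [ 0  1  0   3 ]
  [ 0  0  1   4 ]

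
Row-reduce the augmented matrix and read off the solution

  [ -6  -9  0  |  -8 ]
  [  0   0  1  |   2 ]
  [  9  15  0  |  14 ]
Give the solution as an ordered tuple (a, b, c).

(-2/3, 4/3, 2)

r1 := -1/6·r1
  [ 1  3/2  0  |  4/3 ]
  [ 0    0  1  |    2 ]
  [ 9   15  0  |   14 ]
r3 := r3 − 9·r1
  [ 1  3/2  0  |  4/3 ]
  [ 0    0  1  |    2 ]
  [ 0  3/2  0  |    2 ]
r2 <-> r3
  [ 1  3/2  0  |  4/3 ]
  [ 0  3/2  0  |    2 ]
  [ 0    0  1  |    2 ]
r2 := 2/3·r2
  [ 1  3/2  0  |  4/3 ]
  [ 0    1  0  |  4/3 ]
  [ 0    0  1  |    2 ]
r1 := r1 − 3/2·r2
  [ 1  0  0  |  -2/3 ]
  [ 0  1  0  |   4/3 ]
  [ 0  0  1  |     2 ]
Reading off the last column: a = -2/3, b = 4/3, c = 2.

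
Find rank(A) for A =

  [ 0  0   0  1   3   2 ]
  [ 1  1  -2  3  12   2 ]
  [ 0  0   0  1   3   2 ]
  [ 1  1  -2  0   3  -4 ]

R1 <-> R2
  [ 1  1  -2  3  12   2 ]
  [ 0  0   0  1   3   2 ]
  [ 0  0   0  1   3   2 ]
  [ 1  1  -2  0   3  -4 ]
R4 := R4 − R1
  [ 1  1  -2   3  12   2 ]
  [ 0  0   0   1   3   2 ]
  [ 0  0   0   1   3   2 ]
  [ 0  0   0  -3  -9  -6 ]
R3 := R3 − R2
  [ 1  1  -2   3  12   2 ]
  [ 0  0   0   1   3   2 ]
  [ 0  0   0   0   0   0 ]
  [ 0  0   0  -3  -9  -6 ]
R4 := R4 + 3·R2
  [ 1  1  -2  3  12  2 ]
  [ 0  0   0  1   3  2 ]
  [ 0  0   0  0   0  0 ]
  [ 0  0   0  0   0  0 ]
R1 := R1 − 3·R2
  [ 1  1  -2  0  3  -4 ]
  [ 0  0   0  1  3   2 ]
  [ 0  0   0  0  0   0 ]
  [ 0  0   0  0  0   0 ]
The reduced form has 2 nonzero rows.

rank = 2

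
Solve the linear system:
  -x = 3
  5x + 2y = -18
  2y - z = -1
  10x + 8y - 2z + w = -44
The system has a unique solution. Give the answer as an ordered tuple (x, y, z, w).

Form the augmented matrix and row-reduce:
  [ -1  0   0  0  |    3 ]
  [  5  2   0  0  |  -18 ]
  [  0  2  -1  0  |   -1 ]
  [ 10  8  -2  1  |  -44 ]
R1 := -1·R1
R2 := R2 − 5·R1
R4 := R4 − 10·R1
R2 := 1/2·R2
R3 := R3 − 2·R2
R4 := R4 − 8·R2
R3 := -1·R3
R4 := R4 + 2·R3
Reading off the last column: x = -3, y = -3/2, z = -2, w = -6.

(-3, -3/2, -2, -6)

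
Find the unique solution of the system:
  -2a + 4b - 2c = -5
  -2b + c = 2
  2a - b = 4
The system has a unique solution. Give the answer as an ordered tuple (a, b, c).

(1/2, -3, -4)

Form the augmented matrix and row-reduce:
  [ -2   4  -2  |  -5 ]
  [  0  -2   1  |   2 ]
  [  2  -1   0  |   4 ]
r1 ← -1/2·r1
  [ 1  -2  1  |  5/2 ]
  [ 0  -2  1  |    2 ]
  [ 2  -1  0  |    4 ]
r3 ← r3 − 2·r1
  [ 1  -2   1  |  5/2 ]
  [ 0  -2   1  |    2 ]
  [ 0   3  -2  |   -1 ]
r2 ← -1/2·r2
  [ 1  -2     1  |  5/2 ]
  [ 0   1  -1/2  |   -1 ]
  [ 0   3    -2  |   -1 ]
r3 ← r3 − 3·r2
  [ 1  -2     1  |  5/2 ]
  [ 0   1  -1/2  |   -1 ]
  [ 0   0  -1/2  |    2 ]
r3 ← -2·r3
  [ 1  -2     1  |  5/2 ]
  [ 0   1  -1/2  |   -1 ]
  [ 0   0     1  |   -4 ]
r2 ← r2 + 1/2·r3
  [ 1  -2  1  |  5/2 ]
  [ 0   1  0  |   -3 ]
  [ 0   0  1  |   -4 ]
r1 ← r1 − r3
  [ 1  -2  0  |  13/2 ]
  [ 0   1  0  |    -3 ]
  [ 0   0  1  |    -4 ]
r1 ← r1 + 2·r2
  [ 1  0  0  |  1/2 ]
  [ 0  1  0  |   -3 ]
  [ 0  0  1  |   -4 ]
Reading off the last column: a = 1/2, b = -3, c = -4.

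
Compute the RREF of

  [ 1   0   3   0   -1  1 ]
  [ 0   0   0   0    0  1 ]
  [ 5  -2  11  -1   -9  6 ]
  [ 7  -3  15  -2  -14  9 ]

[[1, 0, 3, 0, -1, 0], [0, 1, 2, 0, 1, 0], [0, 0, 0, 1, 2, 0], [0, 0, 0, 0, 0, 1]]

Subtract 5 times r1 from r3.
  [ 1   0   3   0   -1  1 ]
  [ 0   0   0   0    0  1 ]
  [ 0  -2  -4  -1   -4  1 ]
  [ 7  -3  15  -2  -14  9 ]
Subtract 7 times r1 from r4.
  [ 1   0   3   0  -1  1 ]
  [ 0   0   0   0   0  1 ]
  [ 0  -2  -4  -1  -4  1 ]
  [ 0  -3  -6  -2  -7  2 ]
Swap r2 and r3.
  [ 1   0   3   0  -1  1 ]
  [ 0  -2  -4  -1  -4  1 ]
  [ 0   0   0   0   0  1 ]
  [ 0  -3  -6  -2  -7  2 ]
Multiply r2 by -1/2.
  [ 1   0   3    0  -1     1 ]
  [ 0   1   2  1/2   2  -1/2 ]
  [ 0   0   0    0   0     1 ]
  [ 0  -3  -6   -2  -7     2 ]
Add 3 times r2 to r4.
  [ 1  0  3     0  -1     1 ]
  [ 0  1  2   1/2   2  -1/2 ]
  [ 0  0  0     0   0     1 ]
  [ 0  0  0  -1/2  -1   1/2 ]
Swap r3 and r4.
  [ 1  0  3     0  -1     1 ]
  [ 0  1  2   1/2   2  -1/2 ]
  [ 0  0  0  -1/2  -1   1/2 ]
  [ 0  0  0     0   0     1 ]
Multiply r3 by -2.
  [ 1  0  3    0  -1     1 ]
  [ 0  1  2  1/2   2  -1/2 ]
  [ 0  0  0    1   2    -1 ]
  [ 0  0  0    0   0     1 ]
Add r4 to r3.
  [ 1  0  3    0  -1     1 ]
  [ 0  1  2  1/2   2  -1/2 ]
  [ 0  0  0    1   2     0 ]
  [ 0  0  0    0   0     1 ]
Add 1/2 times r4 to r2.
  [ 1  0  3    0  -1  1 ]
  [ 0  1  2  1/2   2  0 ]
  [ 0  0  0    1   2  0 ]
  [ 0  0  0    0   0  1 ]
Subtract r4 from r1.
  [ 1  0  3    0  -1  0 ]
  [ 0  1  2  1/2   2  0 ]
  [ 0  0  0    1   2  0 ]
  [ 0  0  0    0   0  1 ]
Subtract 1/2 times r3 from r2.
  [ 1  0  3  0  -1  0 ]
  [ 0  1  2  0   1  0 ]
  [ 0  0  0  1   2  0 ]
  [ 0  0  0  0   0  1 ]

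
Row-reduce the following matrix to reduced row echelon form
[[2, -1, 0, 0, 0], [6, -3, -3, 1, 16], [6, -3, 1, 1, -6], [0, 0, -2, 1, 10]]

[[1, -1/2, 0, 0, 0], [0, 0, 1, 0, 0], [0, 0, 0, 1, 0], [0, 0, 0, 0, 1]]

R1 → 1/2·R1
  [ 1  -1/2   0  0   0 ]
  [ 6    -3  -3  1  16 ]
  [ 6    -3   1  1  -6 ]
  [ 0     0  -2  1  10 ]
R2 → R2 − 6·R1
  [ 1  -1/2   0  0   0 ]
  [ 0     0  -3  1  16 ]
  [ 6    -3   1  1  -6 ]
  [ 0     0  -2  1  10 ]
R3 → R3 − 6·R1
  [ 1  -1/2   0  0   0 ]
  [ 0     0  -3  1  16 ]
  [ 0     0   1  1  -6 ]
  [ 0     0  -2  1  10 ]
R2 → -1/3·R2
  [ 1  -1/2   0     0      0 ]
  [ 0     0   1  -1/3  -16/3 ]
  [ 0     0   1     1     -6 ]
  [ 0     0  -2     1     10 ]
R3 → R3 − R2
  [ 1  -1/2   0     0      0 ]
  [ 0     0   1  -1/3  -16/3 ]
  [ 0     0   0   4/3   -2/3 ]
  [ 0     0  -2     1     10 ]
R4 → R4 + 2·R2
  [ 1  -1/2  0     0      0 ]
  [ 0     0  1  -1/3  -16/3 ]
  [ 0     0  0   4/3   -2/3 ]
  [ 0     0  0   1/3   -2/3 ]
R3 → 3/4·R3
  [ 1  -1/2  0     0      0 ]
  [ 0     0  1  -1/3  -16/3 ]
  [ 0     0  0     1   -1/2 ]
  [ 0     0  0   1/3   -2/3 ]
R4 → R4 − 1/3·R3
  [ 1  -1/2  0     0      0 ]
  [ 0     0  1  -1/3  -16/3 ]
  [ 0     0  0     1   -1/2 ]
  [ 0     0  0     0   -1/2 ]
R4 → -2·R4
  [ 1  -1/2  0     0      0 ]
  [ 0     0  1  -1/3  -16/3 ]
  [ 0     0  0     1   -1/2 ]
  [ 0     0  0     0      1 ]
R3 → R3 + 1/2·R4
  [ 1  -1/2  0     0      0 ]
  [ 0     0  1  -1/3  -16/3 ]
  [ 0     0  0     1      0 ]
  [ 0     0  0     0      1 ]
R2 → R2 + 16/3·R4
  [ 1  -1/2  0     0  0 ]
  [ 0     0  1  -1/3  0 ]
  [ 0     0  0     1  0 ]
  [ 0     0  0     0  1 ]
R2 → R2 + 1/3·R3
  [ 1  -1/2  0  0  0 ]
  [ 0     0  1  0  0 ]
  [ 0     0  0  1  0 ]
  [ 0     0  0  0  1 ]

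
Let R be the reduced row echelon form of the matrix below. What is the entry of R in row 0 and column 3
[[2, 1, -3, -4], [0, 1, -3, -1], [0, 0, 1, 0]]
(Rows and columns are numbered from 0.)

r1 → 1/2·r1
  [ 1  1/2  -3/2  -2 ]
  [ 0    1    -3  -1 ]
  [ 0    0     1   0 ]
r2 → r2 + 3·r3
  [ 1  1/2  -3/2  -2 ]
  [ 0    1     0  -1 ]
  [ 0    0     1   0 ]
r1 → r1 + 3/2·r3
  [ 1  1/2  0  -2 ]
  [ 0    1  0  -1 ]
  [ 0    0  1   0 ]
r1 → r1 − 1/2·r2
  [ 1  0  0  -3/2 ]
  [ 0  1  0    -1 ]
  [ 0  0  1     0 ]

-3/2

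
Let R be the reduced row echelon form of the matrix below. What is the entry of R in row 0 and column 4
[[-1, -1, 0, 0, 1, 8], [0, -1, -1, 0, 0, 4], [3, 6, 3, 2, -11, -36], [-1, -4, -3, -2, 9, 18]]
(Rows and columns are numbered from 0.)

-1

Multiply R1 by -1.
  [  1   1   0   0   -1   -8 ]
  [  0  -1  -1   0    0    4 ]
  [  3   6   3   2  -11  -36 ]
  [ -1  -4  -3  -2    9   18 ]
Subtract 3 times R1 from R3.
  [  1   1   0   0  -1   -8 ]
  [  0  -1  -1   0   0    4 ]
  [  0   3   3   2  -8  -12 ]
  [ -1  -4  -3  -2   9   18 ]
Add R1 to R4.
  [ 1   1   0   0  -1   -8 ]
  [ 0  -1  -1   0   0    4 ]
  [ 0   3   3   2  -8  -12 ]
  [ 0  -3  -3  -2   8   10 ]
Multiply R2 by -1.
  [ 1   1   0   0  -1   -8 ]
  [ 0   1   1   0   0   -4 ]
  [ 0   3   3   2  -8  -12 ]
  [ 0  -3  -3  -2   8   10 ]
Subtract 3 times R2 from R3.
  [ 1   1   0   0  -1  -8 ]
  [ 0   1   1   0   0  -4 ]
  [ 0   0   0   2  -8   0 ]
  [ 0  -3  -3  -2   8  10 ]
Add 3 times R2 to R4.
  [ 1  1  0   0  -1  -8 ]
  [ 0  1  1   0   0  -4 ]
  [ 0  0  0   2  -8   0 ]
  [ 0  0  0  -2   8  -2 ]
Multiply R3 by 1/2.
  [ 1  1  0   0  -1  -8 ]
  [ 0  1  1   0   0  -4 ]
  [ 0  0  0   1  -4   0 ]
  [ 0  0  0  -2   8  -2 ]
Add 2 times R3 to R4.
  [ 1  1  0  0  -1  -8 ]
  [ 0  1  1  0   0  -4 ]
  [ 0  0  0  1  -4   0 ]
  [ 0  0  0  0   0  -2 ]
Multiply R4 by -1/2.
  [ 1  1  0  0  -1  -8 ]
  [ 0  1  1  0   0  -4 ]
  [ 0  0  0  1  -4   0 ]
  [ 0  0  0  0   0   1 ]
Add 4 times R4 to R2.
  [ 1  1  0  0  -1  -8 ]
  [ 0  1  1  0   0   0 ]
  [ 0  0  0  1  -4   0 ]
  [ 0  0  0  0   0   1 ]
Add 8 times R4 to R1.
  [ 1  1  0  0  -1  0 ]
  [ 0  1  1  0   0  0 ]
  [ 0  0  0  1  -4  0 ]
  [ 0  0  0  0   0  1 ]
Subtract R2 from R1.
  [ 1  0  -1  0  -1  0 ]
  [ 0  1   1  0   0  0 ]
  [ 0  0   0  1  -4  0 ]
  [ 0  0   0  0   0  1 ]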